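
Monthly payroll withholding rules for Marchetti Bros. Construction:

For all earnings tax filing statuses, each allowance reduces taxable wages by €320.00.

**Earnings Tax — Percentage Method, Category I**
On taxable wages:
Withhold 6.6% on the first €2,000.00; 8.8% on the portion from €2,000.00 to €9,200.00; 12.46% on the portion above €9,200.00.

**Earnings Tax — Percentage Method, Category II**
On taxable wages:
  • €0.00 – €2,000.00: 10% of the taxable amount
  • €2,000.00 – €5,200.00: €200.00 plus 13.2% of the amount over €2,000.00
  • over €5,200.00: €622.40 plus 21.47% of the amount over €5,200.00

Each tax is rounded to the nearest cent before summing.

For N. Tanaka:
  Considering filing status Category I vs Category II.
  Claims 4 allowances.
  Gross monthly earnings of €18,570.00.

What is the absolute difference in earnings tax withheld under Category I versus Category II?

Earnings Tax (Category I): taxable = €18,570.00 − 4×€320.00 = €17,290.00
  €765.60 + 12.46% × (€17,290.00 − €9,200.00) = €765.60 + 12.46% × €8,090.00 = €1,773.61
Earnings Tax (Category II): taxable = €18,570.00 − 4×€320.00 = €17,290.00
  €622.40 + 21.47% × (€17,290.00 − €5,200.00) = €622.40 + 21.47% × €12,090.00 = €3,218.12
Difference: |€1,773.61 − €3,218.12| = €1,444.51 (higher under Category II)

€1,444.51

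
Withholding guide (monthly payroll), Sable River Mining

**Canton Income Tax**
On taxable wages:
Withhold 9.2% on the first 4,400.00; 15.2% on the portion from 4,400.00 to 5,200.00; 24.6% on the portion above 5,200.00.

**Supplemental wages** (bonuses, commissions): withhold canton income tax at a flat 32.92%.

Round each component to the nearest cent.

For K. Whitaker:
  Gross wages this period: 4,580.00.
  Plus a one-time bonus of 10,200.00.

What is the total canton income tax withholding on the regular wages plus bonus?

3,790.00

Canton Income Tax: taxable = 4,580.00
  404.80 + 15.2% × (4,580.00 − 4,400.00) = 404.80 + 15.2% × 180.00 = 432.16
Supplemental (32.92% flat on bonus): 32.92% × 10,200.00 = 3,357.84
Total canton income tax: 432.16 + 3,357.84 = 3,790.00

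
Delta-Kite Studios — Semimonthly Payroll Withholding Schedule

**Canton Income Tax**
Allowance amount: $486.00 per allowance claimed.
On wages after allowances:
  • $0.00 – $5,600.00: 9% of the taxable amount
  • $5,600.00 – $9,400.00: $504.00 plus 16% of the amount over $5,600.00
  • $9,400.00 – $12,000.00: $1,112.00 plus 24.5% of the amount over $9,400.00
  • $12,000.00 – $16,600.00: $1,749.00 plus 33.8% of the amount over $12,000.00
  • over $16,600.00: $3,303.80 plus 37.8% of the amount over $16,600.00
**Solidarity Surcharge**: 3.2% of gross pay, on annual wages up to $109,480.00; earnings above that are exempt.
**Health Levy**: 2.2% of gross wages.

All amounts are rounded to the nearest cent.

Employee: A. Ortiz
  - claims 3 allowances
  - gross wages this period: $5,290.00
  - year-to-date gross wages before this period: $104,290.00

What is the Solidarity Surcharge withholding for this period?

Solidarity Surcharge: cap $109,480.00 − YTD $104,290.00 = $5,190.00 subject; 3.2% × $5,190.00 = $166.08

$166.08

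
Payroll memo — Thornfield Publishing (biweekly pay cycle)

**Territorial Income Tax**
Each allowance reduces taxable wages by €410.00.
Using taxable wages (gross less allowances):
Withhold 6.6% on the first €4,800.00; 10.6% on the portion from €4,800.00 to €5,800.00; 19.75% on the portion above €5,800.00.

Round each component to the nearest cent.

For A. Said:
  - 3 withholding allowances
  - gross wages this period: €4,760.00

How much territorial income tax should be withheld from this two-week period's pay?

€232.98

Territorial Income Tax: taxable = €4,760.00 − 3×€410.00 = €3,530.00
  6.6% × €3,530.00 = €232.98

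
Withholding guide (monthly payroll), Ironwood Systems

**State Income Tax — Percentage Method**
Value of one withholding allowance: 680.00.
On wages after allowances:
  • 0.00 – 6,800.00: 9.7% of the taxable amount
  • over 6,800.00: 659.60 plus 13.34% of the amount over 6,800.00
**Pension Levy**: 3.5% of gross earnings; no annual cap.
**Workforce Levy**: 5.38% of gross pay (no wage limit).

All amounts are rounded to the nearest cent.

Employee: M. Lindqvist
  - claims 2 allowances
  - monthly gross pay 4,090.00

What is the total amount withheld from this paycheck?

State Income Tax: taxable = 4,090.00 − 2×680.00 = 2,730.00
  9.7% × 2,730.00 = 264.81
Pension Levy: 3.5% × 4,090.00 = 143.15
Workforce Levy: 5.38% × 4,090.00 = 220.04
Total: 264.81 + 143.15 + 220.04 = 628.00

628.00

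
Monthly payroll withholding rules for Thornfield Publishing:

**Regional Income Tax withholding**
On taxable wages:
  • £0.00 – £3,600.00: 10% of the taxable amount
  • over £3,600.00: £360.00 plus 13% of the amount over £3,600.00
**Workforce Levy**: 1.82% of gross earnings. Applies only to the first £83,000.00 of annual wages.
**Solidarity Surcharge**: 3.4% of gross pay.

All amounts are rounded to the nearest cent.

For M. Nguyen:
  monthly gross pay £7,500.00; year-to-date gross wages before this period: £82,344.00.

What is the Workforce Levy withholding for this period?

£11.94

Workforce Levy: cap £83,000.00 − YTD £82,344.00 = £656.00 subject; 1.82% × £656.00 = £11.94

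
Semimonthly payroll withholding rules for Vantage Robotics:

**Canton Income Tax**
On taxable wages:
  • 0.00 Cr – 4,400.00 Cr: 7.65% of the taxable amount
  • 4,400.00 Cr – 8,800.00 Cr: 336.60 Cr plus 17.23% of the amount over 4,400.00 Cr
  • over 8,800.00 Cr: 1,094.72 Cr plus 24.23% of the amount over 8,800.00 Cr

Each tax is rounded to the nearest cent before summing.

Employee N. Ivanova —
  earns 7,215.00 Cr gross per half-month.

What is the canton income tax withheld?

Canton Income Tax: taxable = 7,215.00 Cr
  336.60 Cr + 17.23% × (7,215.00 Cr − 4,400.00 Cr) = 336.60 Cr + 17.23% × 2,815.00 Cr = 821.62 Cr

821.62 Cr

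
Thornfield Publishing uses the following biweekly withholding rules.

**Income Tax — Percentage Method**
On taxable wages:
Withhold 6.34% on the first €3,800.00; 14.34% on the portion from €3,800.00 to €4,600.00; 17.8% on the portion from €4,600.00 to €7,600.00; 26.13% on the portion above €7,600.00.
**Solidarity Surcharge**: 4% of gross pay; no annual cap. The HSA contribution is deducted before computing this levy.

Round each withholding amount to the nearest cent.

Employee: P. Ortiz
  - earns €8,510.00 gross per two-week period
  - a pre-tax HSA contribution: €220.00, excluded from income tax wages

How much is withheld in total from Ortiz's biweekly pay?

€1,401.54

Income Tax: taxable = €8,510.00 − €220.00 = €8,290.00
  €889.64 + 26.13% × (€8,290.00 − €7,600.00) = €889.64 + 26.13% × €690.00 = €1,069.94
Solidarity Surcharge: 4% × €8,290.00 = €331.60
Total: €1,069.94 + €331.60 = €1,401.54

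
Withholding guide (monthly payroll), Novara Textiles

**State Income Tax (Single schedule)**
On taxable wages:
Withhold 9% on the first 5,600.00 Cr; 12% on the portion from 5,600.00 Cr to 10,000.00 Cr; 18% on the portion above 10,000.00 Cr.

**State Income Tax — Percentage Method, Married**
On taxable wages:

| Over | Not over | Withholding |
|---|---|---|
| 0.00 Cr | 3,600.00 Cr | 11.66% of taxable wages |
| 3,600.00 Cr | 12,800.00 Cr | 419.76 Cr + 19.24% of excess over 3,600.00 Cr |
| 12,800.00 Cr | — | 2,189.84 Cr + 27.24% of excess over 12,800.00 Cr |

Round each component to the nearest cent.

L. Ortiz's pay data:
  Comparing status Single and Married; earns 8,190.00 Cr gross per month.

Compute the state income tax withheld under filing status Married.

State Income Tax (Married): taxable = 8,190.00 Cr
  419.76 Cr + 19.24% × (8,190.00 Cr − 3,600.00 Cr) = 419.76 Cr + 19.24% × 4,590.00 Cr = 1,302.88 Cr

1,302.88 Cr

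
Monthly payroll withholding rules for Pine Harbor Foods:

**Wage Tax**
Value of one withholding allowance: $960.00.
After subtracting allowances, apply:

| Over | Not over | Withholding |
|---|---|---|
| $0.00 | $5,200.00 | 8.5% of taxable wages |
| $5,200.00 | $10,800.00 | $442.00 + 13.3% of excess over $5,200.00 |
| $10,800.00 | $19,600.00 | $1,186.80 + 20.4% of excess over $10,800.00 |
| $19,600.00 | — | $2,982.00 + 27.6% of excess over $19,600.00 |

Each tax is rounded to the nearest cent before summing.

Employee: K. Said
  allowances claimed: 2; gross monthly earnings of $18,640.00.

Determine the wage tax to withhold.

Wage Tax: taxable = $18,640.00 − 2×$960.00 = $16,720.00
  $1,186.80 + 20.4% × ($16,720.00 − $10,800.00) = $1,186.80 + 20.4% × $5,920.00 = $2,394.48

$2,394.48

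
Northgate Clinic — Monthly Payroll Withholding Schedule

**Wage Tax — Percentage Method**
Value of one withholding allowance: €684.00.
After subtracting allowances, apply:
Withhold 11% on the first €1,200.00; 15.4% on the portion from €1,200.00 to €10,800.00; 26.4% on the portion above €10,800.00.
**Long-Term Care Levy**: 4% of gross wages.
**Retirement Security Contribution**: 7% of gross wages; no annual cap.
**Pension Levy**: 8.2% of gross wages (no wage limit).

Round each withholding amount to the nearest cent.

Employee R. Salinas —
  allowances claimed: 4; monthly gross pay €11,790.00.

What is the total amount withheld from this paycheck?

Wage Tax: taxable = €11,790.00 − 4×€684.00 = €9,054.00
  €132.00 + 15.4% × (€9,054.00 − €1,200.00) = €132.00 + 15.4% × €7,854.00 = €1,341.52
Long-Term Care Levy: 4% × €11,790.00 = €471.60
Retirement Security Contribution: 7% × €11,790.00 = €825.30
Pension Levy: 8.2% × €11,790.00 = €966.78
Total: €1,341.52 + €471.60 + €825.30 + €966.78 = €3,605.20

€3,605.20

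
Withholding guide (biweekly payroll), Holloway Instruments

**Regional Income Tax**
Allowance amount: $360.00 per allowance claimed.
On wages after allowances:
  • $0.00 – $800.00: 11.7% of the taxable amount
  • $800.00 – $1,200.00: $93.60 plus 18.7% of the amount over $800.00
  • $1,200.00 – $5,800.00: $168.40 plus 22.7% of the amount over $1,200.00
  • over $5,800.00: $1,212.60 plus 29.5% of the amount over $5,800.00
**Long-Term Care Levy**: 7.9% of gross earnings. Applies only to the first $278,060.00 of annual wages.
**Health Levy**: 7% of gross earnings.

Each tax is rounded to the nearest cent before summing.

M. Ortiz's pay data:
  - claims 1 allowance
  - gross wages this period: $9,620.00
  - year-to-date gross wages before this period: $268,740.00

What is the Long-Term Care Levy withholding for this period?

$736.28

Long-Term Care Levy: cap $278,060.00 − YTD $268,740.00 = $9,320.00 subject; 7.9% × $9,320.00 = $736.28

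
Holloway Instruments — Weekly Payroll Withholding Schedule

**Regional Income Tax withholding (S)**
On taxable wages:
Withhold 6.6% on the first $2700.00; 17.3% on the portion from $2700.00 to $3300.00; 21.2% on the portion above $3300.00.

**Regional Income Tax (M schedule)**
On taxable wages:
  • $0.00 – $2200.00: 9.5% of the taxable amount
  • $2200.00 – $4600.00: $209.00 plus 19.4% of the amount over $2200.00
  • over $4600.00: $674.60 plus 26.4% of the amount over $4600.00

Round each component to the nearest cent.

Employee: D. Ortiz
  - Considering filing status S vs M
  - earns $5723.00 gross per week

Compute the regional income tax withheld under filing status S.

$795.68

Regional Income Tax (S): taxable = $5723.00
  $282.00 + 21.2% × ($5723.00 − $3300.00) = $282.00 + 21.2% × $2423.00 = $795.68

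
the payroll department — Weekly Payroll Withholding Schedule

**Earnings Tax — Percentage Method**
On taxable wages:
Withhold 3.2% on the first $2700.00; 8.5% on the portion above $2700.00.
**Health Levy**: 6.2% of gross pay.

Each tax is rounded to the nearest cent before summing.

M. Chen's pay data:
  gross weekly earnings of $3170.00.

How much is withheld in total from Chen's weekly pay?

Earnings Tax: taxable = $3170.00
  $86.40 + 8.5% × ($3170.00 − $2700.00) = $86.40 + 8.5% × $470.00 = $126.35
Health Levy: 6.2% × $3170.00 = $196.54
Total: $126.35 + $196.54 = $322.89

$322.89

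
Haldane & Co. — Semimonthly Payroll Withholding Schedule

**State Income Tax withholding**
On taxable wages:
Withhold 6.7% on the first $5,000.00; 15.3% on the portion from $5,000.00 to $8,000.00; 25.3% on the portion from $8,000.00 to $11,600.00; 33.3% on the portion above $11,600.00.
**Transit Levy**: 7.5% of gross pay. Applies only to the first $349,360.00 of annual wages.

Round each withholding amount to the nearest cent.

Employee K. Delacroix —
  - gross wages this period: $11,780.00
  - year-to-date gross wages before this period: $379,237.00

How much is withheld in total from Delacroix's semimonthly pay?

$1,764.74

State Income Tax: taxable = $11,780.00
  $1,704.80 + 33.3% × ($11,780.00 − $11,600.00) = $1,704.80 + 33.3% × $180.00 = $1,764.74
Transit Levy: YTD $379,237.00 ≥ cap $349,360.00 → $0.00
Total: $1,764.74 + $0.00 = $1,764.74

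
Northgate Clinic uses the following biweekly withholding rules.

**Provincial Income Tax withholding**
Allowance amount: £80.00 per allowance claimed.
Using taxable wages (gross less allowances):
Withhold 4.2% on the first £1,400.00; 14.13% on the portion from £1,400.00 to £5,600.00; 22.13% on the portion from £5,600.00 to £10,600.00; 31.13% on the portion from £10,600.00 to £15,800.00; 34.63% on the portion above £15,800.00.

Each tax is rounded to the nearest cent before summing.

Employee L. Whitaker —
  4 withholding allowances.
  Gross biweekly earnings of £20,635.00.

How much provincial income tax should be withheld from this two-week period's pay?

£4,941.06

Provincial Income Tax: taxable = £20,635.00 − 4×£80.00 = £20,315.00
  £3,377.52 + 34.63% × (£20,315.00 − £15,800.00) = £3,377.52 + 34.63% × £4,515.00 = £4,941.06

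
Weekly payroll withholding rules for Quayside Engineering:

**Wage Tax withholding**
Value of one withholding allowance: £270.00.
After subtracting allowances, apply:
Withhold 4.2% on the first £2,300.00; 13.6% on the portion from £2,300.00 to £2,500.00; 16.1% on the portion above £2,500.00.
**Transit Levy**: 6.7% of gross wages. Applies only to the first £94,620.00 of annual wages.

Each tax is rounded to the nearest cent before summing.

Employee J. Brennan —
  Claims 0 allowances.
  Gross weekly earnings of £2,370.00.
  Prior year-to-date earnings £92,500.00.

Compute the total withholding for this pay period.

£248.16

Wage Tax: taxable = £2,370.00
  £96.60 + 13.6% × (£2,370.00 − £2,300.00) = £96.60 + 13.6% × £70.00 = £106.12
Transit Levy: cap £94,620.00 − YTD £92,500.00 = £2,120.00 subject; 6.7% × £2,120.00 = £142.04
Total: £106.12 + £142.04 = £248.16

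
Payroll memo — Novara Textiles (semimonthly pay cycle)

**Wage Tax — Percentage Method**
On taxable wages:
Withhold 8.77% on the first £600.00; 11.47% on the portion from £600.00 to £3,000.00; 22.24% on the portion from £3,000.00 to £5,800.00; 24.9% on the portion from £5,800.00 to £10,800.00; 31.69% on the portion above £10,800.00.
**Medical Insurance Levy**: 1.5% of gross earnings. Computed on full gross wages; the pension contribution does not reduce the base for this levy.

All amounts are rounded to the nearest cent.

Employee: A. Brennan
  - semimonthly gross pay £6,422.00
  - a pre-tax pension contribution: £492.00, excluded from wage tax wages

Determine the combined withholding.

£1,079.32

Wage Tax: taxable = £6,422.00 − £492.00 = £5,930.00
  £950.62 + 24.9% × (£5,930.00 − £5,800.00) = £950.62 + 24.9% × £130.00 = £982.99
Medical Insurance Levy: 1.5% × £6,422.00 = £96.33
Total: £982.99 + £96.33 = £1,079.32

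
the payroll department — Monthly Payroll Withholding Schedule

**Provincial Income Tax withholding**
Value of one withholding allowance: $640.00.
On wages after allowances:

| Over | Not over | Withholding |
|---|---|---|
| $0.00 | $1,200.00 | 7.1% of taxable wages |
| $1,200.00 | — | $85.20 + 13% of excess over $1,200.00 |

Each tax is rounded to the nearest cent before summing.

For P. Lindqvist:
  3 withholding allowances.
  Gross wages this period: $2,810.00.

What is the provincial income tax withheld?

$63.19

Provincial Income Tax: taxable = $2,810.00 − 3×$640.00 = $890.00
  7.1% × $890.00 = $63.19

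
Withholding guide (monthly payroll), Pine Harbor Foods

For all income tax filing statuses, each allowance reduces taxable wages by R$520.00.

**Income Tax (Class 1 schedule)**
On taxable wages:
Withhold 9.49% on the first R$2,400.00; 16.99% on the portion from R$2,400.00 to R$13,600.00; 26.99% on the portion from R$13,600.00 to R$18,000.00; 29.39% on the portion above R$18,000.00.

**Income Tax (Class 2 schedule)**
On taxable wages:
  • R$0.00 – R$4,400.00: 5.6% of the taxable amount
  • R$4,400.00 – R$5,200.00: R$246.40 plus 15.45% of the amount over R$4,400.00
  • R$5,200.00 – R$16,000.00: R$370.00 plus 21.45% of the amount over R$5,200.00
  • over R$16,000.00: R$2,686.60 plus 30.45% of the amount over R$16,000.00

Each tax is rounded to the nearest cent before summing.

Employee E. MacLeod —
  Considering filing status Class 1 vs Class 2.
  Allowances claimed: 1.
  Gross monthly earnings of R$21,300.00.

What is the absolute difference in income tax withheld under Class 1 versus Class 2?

Income Tax (Class 1): taxable = R$21,300.00 − 1×R$520.00 = R$20,780.00
  R$3,318.20 + 29.39% × (R$20,780.00 − R$18,000.00) = R$3,318.20 + 29.39% × R$2,780.00 = R$4,135.24
Income Tax (Class 2): taxable = R$21,300.00 − 1×R$520.00 = R$20,780.00
  R$2,686.60 + 30.45% × (R$20,780.00 − R$16,000.00) = R$2,686.60 + 30.45% × R$4,780.00 = R$4,142.11
Difference: |R$4,135.24 − R$4,142.11| = R$6.87 (higher under Class 2)

R$6.87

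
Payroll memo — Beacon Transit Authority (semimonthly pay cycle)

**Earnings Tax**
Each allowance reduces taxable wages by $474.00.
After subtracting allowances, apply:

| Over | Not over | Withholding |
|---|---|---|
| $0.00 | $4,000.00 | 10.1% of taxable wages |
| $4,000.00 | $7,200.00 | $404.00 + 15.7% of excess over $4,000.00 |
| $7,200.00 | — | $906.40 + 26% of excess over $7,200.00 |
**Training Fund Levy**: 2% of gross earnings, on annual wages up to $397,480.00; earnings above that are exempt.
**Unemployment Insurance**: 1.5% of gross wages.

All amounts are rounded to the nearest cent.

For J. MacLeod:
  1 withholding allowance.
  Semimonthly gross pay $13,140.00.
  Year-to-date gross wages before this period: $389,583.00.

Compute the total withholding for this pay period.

Earnings Tax: taxable = $13,140.00 − 1×$474.00 = $12,666.00
  $906.40 + 26% × ($12,666.00 − $7,200.00) = $906.40 + 26% × $5,466.00 = $2,327.56
Training Fund Levy: cap $397,480.00 − YTD $389,583.00 = $7,897.00 subject; 2% × $7,897.00 = $157.94
Unemployment Insurance: 1.5% × $13,140.00 = $197.10
Total: $2,327.56 + $157.94 + $197.10 = $2,682.60

$2,682.60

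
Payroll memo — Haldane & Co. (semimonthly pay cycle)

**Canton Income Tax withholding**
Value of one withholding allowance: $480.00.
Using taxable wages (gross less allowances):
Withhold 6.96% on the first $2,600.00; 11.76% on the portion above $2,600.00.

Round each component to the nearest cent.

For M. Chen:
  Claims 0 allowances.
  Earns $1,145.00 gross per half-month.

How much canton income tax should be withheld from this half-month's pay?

Canton Income Tax: taxable = $1,145.00
  6.96% × $1,145.00 = $79.69

$79.69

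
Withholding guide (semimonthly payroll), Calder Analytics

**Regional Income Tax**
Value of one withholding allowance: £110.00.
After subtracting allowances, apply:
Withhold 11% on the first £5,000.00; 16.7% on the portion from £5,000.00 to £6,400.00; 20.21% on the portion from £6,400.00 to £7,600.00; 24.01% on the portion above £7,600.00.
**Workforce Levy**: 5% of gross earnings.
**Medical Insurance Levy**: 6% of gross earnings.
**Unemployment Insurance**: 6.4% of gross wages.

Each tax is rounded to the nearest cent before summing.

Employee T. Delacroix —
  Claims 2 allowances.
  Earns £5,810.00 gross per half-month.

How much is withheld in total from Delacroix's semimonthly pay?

Regional Income Tax: taxable = £5,810.00 − 2×£110.00 = £5,590.00
  £550.00 + 16.7% × (£5,590.00 − £5,000.00) = £550.00 + 16.7% × £590.00 = £648.53
Workforce Levy: 5% × £5,810.00 = £290.50
Medical Insurance Levy: 6% × £5,810.00 = £348.60
Unemployment Insurance: 6.4% × £5,810.00 = £371.84
Total: £648.53 + £290.50 + £348.60 + £371.84 = £1,659.47

£1,659.47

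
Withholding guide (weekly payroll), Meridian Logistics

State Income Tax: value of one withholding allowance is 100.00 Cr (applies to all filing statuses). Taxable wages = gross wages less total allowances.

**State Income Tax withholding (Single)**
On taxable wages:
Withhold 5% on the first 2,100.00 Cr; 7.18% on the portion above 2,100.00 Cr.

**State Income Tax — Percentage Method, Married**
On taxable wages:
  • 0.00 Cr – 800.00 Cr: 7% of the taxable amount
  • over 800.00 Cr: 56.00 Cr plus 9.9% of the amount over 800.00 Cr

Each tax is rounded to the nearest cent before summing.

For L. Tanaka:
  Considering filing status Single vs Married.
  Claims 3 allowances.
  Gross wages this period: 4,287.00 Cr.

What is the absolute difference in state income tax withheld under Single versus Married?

131.02 Cr

State Income Tax (Single): taxable = 4,287.00 Cr − 3×100.00 Cr = 3,987.00 Cr
  105.00 Cr + 7.18% × (3,987.00 Cr − 2,100.00 Cr) = 105.00 Cr + 7.18% × 1,887.00 Cr = 240.49 Cr
State Income Tax (Married): taxable = 4,287.00 Cr − 3×100.00 Cr = 3,987.00 Cr
  56.00 Cr + 9.9% × (3,987.00 Cr − 800.00 Cr) = 56.00 Cr + 9.9% × 3,187.00 Cr = 371.51 Cr
Difference: |240.49 Cr − 371.51 Cr| = 131.02 Cr (higher under Married)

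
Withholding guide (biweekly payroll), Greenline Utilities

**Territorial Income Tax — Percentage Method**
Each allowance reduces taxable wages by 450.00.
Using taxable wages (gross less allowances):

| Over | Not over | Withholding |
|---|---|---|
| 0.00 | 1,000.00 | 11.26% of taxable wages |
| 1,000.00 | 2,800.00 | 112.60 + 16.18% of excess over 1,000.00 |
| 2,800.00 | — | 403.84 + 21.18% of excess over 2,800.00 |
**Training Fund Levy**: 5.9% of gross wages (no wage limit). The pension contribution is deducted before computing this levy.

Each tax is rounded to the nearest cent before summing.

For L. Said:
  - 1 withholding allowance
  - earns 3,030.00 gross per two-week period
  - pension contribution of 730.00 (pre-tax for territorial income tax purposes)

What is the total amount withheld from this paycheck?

385.83

Territorial Income Tax: taxable = 3,030.00 − 730.00 − 1×450.00 = 1,850.00
  112.60 + 16.18% × (1,850.00 − 1,000.00) = 112.60 + 16.18% × 850.00 = 250.13
Training Fund Levy: 5.9% × 2,300.00 = 135.70
Total: 250.13 + 135.70 = 385.83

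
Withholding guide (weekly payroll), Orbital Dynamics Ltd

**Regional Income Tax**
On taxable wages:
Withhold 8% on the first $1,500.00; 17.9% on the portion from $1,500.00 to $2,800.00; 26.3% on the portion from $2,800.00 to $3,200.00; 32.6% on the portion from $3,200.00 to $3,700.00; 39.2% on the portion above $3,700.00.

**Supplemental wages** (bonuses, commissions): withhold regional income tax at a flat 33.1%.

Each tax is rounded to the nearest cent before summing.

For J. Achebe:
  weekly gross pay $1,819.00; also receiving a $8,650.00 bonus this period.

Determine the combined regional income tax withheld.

Regional Income Tax: taxable = $1,819.00
  $120.00 + 17.9% × ($1,819.00 − $1,500.00) = $120.00 + 17.9% × $319.00 = $177.10
Supplemental (33.1% flat on bonus): 33.1% × $8,650.00 = $2,863.15
Total regional income tax: $177.10 + $2,863.15 = $3,040.25

$3,040.25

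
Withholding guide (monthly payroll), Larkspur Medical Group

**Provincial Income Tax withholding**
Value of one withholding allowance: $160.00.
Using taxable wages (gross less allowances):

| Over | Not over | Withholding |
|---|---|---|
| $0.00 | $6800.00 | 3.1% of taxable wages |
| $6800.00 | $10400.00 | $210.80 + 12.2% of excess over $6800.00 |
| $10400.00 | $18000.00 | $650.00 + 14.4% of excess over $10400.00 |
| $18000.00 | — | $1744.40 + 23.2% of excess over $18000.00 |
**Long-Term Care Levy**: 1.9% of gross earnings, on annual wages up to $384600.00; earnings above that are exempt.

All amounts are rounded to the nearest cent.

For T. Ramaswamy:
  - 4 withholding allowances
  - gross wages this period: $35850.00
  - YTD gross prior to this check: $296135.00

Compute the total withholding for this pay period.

$6418.27

Provincial Income Tax: taxable = $35850.00 − 4×$160.00 = $35210.00
  $1744.40 + 23.2% × ($35210.00 − $18000.00) = $1744.40 + 23.2% × $17210.00 = $5737.12
Long-Term Care Levy: 1.9% × $35850.00 = $681.15
Total: $5737.12 + $681.15 = $6418.27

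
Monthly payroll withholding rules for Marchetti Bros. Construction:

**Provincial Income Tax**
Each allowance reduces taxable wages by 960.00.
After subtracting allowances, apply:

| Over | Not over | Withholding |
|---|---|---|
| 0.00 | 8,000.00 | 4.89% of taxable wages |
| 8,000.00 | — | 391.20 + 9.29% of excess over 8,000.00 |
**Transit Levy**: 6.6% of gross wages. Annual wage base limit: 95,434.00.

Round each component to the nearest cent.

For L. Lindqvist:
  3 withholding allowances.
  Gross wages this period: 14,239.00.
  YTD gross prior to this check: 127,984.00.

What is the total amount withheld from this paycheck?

703.25

Provincial Income Tax: taxable = 14,239.00 − 3×960.00 = 11,359.00
  391.20 + 9.29% × (11,359.00 − 8,000.00) = 391.20 + 9.29% × 3,359.00 = 703.25
Transit Levy: YTD 127,984.00 ≥ cap 95,434.00 → 0.00
Total: 703.25 + 0.00 = 703.25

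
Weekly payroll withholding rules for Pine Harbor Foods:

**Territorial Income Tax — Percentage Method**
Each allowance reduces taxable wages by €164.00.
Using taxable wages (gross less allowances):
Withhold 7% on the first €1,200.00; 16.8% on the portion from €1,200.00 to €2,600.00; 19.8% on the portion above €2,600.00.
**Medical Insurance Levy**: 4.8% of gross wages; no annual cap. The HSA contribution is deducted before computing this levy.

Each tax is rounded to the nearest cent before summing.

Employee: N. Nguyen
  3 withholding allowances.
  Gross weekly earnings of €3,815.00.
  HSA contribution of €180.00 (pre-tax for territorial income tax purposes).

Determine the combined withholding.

€601.19

Territorial Income Tax: taxable = €3,815.00 − €180.00 − 3×€164.00 = €3,143.00
  €319.20 + 19.8% × (€3,143.00 − €2,600.00) = €319.20 + 19.8% × €543.00 = €426.71
Medical Insurance Levy: 4.8% × €3,635.00 = €174.48
Total: €426.71 + €174.48 = €601.19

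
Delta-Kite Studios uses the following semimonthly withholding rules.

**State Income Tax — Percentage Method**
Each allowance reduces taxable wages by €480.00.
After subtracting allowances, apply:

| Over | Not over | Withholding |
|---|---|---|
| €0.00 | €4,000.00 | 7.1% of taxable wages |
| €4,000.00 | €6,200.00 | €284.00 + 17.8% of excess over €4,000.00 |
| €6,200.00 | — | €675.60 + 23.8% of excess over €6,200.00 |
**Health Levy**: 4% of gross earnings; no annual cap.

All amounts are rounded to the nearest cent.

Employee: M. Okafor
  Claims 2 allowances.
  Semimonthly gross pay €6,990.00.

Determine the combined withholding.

€924.94

State Income Tax: taxable = €6,990.00 − 2×€480.00 = €6,030.00
  €284.00 + 17.8% × (€6,030.00 − €4,000.00) = €284.00 + 17.8% × €2,030.00 = €645.34
Health Levy: 4% × €6,990.00 = €279.60
Total: €645.34 + €279.60 = €924.94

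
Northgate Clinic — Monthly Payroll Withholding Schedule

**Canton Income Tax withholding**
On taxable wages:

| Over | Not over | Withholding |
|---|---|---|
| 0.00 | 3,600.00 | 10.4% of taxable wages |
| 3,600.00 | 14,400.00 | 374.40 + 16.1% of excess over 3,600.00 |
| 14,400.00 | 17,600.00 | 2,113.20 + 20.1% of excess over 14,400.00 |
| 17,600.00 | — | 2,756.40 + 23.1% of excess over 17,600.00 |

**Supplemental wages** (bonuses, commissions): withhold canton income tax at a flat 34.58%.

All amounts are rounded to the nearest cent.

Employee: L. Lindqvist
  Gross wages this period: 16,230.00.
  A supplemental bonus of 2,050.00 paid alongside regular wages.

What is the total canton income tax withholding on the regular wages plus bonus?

Canton Income Tax: taxable = 16,230.00
  2,113.20 + 20.1% × (16,230.00 − 14,400.00) = 2,113.20 + 20.1% × 1,830.00 = 2,481.03
Supplemental (34.58% flat on bonus): 34.58% × 2,050.00 = 708.89
Total canton income tax: 2,481.03 + 708.89 = 3,189.92

3,189.92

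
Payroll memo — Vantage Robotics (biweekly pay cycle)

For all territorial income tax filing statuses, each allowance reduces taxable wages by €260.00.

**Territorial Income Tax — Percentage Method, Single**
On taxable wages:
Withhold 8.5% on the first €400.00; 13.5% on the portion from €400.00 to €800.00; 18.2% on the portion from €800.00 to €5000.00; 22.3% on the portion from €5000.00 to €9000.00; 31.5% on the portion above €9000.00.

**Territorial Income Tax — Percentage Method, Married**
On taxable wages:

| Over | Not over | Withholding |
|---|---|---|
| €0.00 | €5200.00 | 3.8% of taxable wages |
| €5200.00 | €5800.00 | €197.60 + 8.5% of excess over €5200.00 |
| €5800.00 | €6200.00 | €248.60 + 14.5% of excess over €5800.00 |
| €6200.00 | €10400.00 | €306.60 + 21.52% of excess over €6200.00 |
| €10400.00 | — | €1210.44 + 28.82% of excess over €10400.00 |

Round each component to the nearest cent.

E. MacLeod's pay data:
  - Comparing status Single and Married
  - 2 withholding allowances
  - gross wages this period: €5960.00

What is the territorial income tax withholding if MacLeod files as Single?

€950.52

Territorial Income Tax (Single): taxable = €5960.00 − 2×€260.00 = €5440.00
  €852.40 + 22.3% × (€5440.00 − €5000.00) = €852.40 + 22.3% × €440.00 = €950.52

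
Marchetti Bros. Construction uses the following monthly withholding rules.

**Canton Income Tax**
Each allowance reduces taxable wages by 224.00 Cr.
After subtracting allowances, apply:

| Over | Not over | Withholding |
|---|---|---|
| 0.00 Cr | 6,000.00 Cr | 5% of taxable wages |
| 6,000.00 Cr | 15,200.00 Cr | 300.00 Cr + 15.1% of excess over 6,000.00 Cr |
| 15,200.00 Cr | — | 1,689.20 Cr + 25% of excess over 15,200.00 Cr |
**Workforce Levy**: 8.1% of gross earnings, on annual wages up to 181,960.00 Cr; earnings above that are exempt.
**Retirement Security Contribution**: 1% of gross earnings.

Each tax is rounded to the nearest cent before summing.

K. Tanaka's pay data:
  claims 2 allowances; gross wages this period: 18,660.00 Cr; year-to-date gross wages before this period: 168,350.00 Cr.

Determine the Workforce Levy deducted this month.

Workforce Levy: cap 181,960.00 Cr − YTD 168,350.00 Cr = 13,610.00 Cr subject; 8.1% × 13,610.00 Cr = 1,102.41 Cr

1,102.41 Cr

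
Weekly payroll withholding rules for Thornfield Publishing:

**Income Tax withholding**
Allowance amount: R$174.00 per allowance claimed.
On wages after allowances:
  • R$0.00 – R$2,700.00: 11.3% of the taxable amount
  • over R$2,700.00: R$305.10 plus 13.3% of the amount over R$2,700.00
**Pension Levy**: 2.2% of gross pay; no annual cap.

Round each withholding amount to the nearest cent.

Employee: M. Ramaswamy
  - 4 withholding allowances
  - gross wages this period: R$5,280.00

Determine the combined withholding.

Income Tax: taxable = R$5,280.00 − 4×R$174.00 = R$4,584.00
  R$305.10 + 13.3% × (R$4,584.00 − R$2,700.00) = R$305.10 + 13.3% × R$1,884.00 = R$555.67
Pension Levy: 2.2% × R$5,280.00 = R$116.16
Total: R$555.67 + R$116.16 = R$671.83

R$671.83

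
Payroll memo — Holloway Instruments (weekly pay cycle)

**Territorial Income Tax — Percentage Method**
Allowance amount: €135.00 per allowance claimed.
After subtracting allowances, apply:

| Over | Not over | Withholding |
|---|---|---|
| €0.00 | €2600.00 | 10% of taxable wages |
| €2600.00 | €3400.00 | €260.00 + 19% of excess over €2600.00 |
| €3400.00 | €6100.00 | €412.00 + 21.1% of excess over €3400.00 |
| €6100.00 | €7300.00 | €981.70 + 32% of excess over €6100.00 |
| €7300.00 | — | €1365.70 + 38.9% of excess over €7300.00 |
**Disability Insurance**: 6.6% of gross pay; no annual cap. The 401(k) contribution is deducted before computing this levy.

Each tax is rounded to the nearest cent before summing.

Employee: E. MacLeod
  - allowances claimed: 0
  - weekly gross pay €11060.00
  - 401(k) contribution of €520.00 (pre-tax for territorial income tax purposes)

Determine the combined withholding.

€3321.70

Territorial Income Tax: taxable = €11060.00 − €520.00 = €10540.00
  €1365.70 + 38.9% × (€10540.00 − €7300.00) = €1365.70 + 38.9% × €3240.00 = €2626.06
Disability Insurance: 6.6% × €10540.00 = €695.64
Total: €2626.06 + €695.64 = €3321.70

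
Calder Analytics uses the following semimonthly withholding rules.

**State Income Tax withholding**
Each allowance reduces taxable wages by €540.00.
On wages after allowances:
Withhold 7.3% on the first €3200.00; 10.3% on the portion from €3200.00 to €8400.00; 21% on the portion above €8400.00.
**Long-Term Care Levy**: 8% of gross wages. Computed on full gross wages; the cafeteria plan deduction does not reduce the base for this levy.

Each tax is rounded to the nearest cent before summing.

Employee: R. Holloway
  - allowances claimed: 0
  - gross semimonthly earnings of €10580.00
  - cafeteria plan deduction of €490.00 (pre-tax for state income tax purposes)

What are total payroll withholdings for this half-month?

State Income Tax: taxable = €10580.00 − €490.00 = €10090.00
  €769.20 + 21% × (€10090.00 − €8400.00) = €769.20 + 21% × €1690.00 = €1124.10
Long-Term Care Levy: 8% × €10580.00 = €846.40
Total: €1124.10 + €846.40 = €1970.50

€1970.50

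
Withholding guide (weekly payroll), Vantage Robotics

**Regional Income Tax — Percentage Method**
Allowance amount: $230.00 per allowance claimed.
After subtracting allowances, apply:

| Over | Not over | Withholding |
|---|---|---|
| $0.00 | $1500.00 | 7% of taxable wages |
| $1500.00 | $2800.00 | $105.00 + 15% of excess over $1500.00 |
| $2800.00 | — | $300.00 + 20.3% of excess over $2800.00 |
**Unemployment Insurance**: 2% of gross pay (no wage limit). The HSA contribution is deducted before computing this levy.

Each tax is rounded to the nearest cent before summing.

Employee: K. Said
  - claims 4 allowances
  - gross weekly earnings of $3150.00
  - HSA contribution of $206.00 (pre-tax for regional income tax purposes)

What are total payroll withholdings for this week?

$242.48

Regional Income Tax: taxable = $3150.00 − $206.00 − 4×$230.00 = $2024.00
  $105.00 + 15% × ($2024.00 − $1500.00) = $105.00 + 15% × $524.00 = $183.60
Unemployment Insurance: 2% × $2944.00 = $58.88
Total: $183.60 + $58.88 = $242.48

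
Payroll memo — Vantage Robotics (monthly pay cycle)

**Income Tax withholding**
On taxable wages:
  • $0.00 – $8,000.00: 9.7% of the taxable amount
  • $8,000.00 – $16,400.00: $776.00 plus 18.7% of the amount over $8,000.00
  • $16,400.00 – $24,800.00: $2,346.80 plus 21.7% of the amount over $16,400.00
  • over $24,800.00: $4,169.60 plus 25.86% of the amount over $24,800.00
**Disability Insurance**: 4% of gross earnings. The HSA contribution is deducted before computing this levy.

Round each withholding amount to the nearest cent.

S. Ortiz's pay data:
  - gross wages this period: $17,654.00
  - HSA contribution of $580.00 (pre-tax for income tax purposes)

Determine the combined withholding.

Income Tax: taxable = $17,654.00 − $580.00 = $17,074.00
  $2,346.80 + 21.7% × ($17,074.00 − $16,400.00) = $2,346.80 + 21.7% × $674.00 = $2,493.06
Disability Insurance: 4% × $17,074.00 = $682.96
Total: $2,493.06 + $682.96 = $3,176.02

$3,176.02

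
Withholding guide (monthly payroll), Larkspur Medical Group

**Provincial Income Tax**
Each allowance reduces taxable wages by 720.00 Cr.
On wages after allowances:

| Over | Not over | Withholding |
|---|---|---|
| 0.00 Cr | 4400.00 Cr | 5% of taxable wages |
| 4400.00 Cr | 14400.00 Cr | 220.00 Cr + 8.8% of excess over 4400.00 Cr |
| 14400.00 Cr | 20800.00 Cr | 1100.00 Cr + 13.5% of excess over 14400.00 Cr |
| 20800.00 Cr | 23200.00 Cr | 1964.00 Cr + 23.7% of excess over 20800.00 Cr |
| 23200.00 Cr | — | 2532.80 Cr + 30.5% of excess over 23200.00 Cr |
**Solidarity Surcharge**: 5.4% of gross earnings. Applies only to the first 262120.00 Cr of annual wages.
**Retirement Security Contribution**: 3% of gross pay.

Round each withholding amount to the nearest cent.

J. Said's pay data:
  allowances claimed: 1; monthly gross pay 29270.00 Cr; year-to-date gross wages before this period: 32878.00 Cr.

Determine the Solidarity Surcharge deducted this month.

Solidarity Surcharge: 5.4% × 29270.00 Cr = 1580.58 Cr

1580.58 Cr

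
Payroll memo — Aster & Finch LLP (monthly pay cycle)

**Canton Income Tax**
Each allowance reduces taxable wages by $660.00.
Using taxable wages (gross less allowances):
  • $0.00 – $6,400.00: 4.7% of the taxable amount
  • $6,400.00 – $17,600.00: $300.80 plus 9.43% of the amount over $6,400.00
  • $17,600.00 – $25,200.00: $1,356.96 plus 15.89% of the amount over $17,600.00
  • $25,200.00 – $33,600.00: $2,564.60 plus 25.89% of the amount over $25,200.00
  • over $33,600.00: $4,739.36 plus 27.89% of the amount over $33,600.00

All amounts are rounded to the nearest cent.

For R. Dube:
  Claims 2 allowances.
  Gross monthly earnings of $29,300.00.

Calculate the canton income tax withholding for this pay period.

$3,284.34

Canton Income Tax: taxable = $29,300.00 − 2×$660.00 = $27,980.00
  $2,564.60 + 25.89% × ($27,980.00 − $25,200.00) = $2,564.60 + 25.89% × $2,780.00 = $3,284.34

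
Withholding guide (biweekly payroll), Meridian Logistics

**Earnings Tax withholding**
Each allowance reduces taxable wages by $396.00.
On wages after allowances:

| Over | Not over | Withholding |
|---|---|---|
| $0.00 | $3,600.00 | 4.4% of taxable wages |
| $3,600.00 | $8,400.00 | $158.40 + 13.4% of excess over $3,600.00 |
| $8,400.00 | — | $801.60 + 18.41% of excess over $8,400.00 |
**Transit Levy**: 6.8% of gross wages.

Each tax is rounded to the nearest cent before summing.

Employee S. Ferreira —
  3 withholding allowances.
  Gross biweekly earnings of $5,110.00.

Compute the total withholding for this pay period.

Earnings Tax: taxable = $5,110.00 − 3×$396.00 = $3,922.00
  $158.40 + 13.4% × ($3,922.00 − $3,600.00) = $158.40 + 13.4% × $322.00 = $201.55
Transit Levy: 6.8% × $5,110.00 = $347.48
Total: $201.55 + $347.48 = $549.03

$549.03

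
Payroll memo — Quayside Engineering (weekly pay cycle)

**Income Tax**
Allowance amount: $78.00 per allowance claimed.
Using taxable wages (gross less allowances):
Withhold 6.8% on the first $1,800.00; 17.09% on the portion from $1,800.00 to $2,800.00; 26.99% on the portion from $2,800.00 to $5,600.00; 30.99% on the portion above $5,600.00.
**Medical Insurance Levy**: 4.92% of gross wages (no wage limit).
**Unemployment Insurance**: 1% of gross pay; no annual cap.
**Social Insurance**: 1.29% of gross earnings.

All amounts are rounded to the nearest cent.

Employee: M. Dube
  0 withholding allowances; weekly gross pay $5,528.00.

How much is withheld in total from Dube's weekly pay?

Income Tax: taxable = $5,528.00
  $293.30 + 26.99% × ($5,528.00 − $2,800.00) = $293.30 + 26.99% × $2,728.00 = $1,029.59
Medical Insurance Levy: 4.92% × $5,528.00 = $271.98
Unemployment Insurance: 1% × $5,528.00 = $55.28
Social Insurance: 1.29% × $5,528.00 = $71.31
Total: $1,029.59 + $271.98 + $55.28 + $71.31 = $1,428.16

$1,428.16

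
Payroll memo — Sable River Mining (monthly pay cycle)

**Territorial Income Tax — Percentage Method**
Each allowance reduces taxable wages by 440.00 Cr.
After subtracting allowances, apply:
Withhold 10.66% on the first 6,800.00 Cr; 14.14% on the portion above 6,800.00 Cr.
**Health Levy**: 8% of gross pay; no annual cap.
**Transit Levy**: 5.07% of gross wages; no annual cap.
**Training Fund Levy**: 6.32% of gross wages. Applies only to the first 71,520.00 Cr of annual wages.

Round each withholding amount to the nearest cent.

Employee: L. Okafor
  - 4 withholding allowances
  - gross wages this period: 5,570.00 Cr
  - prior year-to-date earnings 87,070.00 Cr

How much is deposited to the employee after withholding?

4,435.85 Cr

Territorial Income Tax: taxable = 5,570.00 Cr − 4×440.00 Cr = 3,810.00 Cr
  10.66% × 3,810.00 Cr = 406.15 Cr
Health Levy: 8% × 5,570.00 Cr = 445.60 Cr
Transit Levy: 5.07% × 5,570.00 Cr = 282.40 Cr
Training Fund Levy: YTD 87,070.00 Cr ≥ cap 71,520.00 Cr → 0.00 Cr
Total withheld: 406.15 Cr + 445.60 Cr + 282.40 Cr + 0.00 Cr = 1,134.15 Cr
Net pay: 5,570.00 Cr − 1,134.15 Cr = 4,435.85 Cr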